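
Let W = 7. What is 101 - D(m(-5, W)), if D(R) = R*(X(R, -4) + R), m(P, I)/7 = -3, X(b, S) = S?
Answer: -424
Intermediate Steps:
m(P, I) = -21 (m(P, I) = 7*(-3) = -21)
D(R) = R*(-4 + R)
101 - D(m(-5, W)) = 101 - (-21)*(-4 - 21) = 101 - (-21)*(-25) = 101 - 1*525 = 101 - 525 = -424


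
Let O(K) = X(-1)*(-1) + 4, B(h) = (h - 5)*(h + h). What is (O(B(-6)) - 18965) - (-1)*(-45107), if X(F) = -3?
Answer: -64065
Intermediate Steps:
B(h) = 2*h*(-5 + h) (B(h) = (-5 + h)*(2*h) = 2*h*(-5 + h))
O(K) = 7 (O(K) = -3*(-1) + 4 = 3 + 4 = 7)
(O(B(-6)) - 18965) - (-1)*(-45107) = (7 - 18965) - (-1)*(-45107) = -18958 - 1*45107 = -18958 - 45107 = -64065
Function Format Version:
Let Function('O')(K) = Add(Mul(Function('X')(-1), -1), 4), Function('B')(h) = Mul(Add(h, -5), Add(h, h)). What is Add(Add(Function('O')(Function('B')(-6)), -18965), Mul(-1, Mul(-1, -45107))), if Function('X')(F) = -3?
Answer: -64065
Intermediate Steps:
Function('B')(h) = Mul(2, h, Add(-5, h)) (Function('B')(h) = Mul(Add(-5, h), Mul(2, h)) = Mul(2, h, Add(-5, h)))
Function('O')(K) = 7 (Function('O')(K) = Add(Mul(-3, -1), 4) = Add(3, 4) = 7)
Add(Add(Function('O')(Function('B')(-6)), -18965), Mul(-1, Mul(-1, -45107))) = Add(Add(7, -18965), Mul(-1, Mul(-1, -45107))) = Add(-18958, Mul(-1, 45107)) = Add(-18958, -45107) = -64065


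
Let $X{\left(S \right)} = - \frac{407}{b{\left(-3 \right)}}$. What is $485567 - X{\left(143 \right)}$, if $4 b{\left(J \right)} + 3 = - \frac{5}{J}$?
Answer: $484346$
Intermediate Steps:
$b{\left(J \right)} = - \frac{3}{4} - \frac{5}{4 J}$ ($b{\left(J \right)} = - \frac{3}{4} + \frac{\left(-5\right) \frac{1}{J}}{4} = - \frac{3}{4} - \frac{5}{4 J}$)
$X{\left(S \right)} = 1221$ ($X{\left(S \right)} = - \frac{407}{\frac{1}{4} \frac{1}{-3} \left(-5 - -9\right)} = - \frac{407}{\frac{1}{4} \left(- \frac{1}{3}\right) \left(-5 + 9\right)} = - \frac{407}{\frac{1}{4} \left(- \frac{1}{3}\right) 4} = - \frac{407}{- \frac{1}{3}} = \left(-407\right) \left(-3\right) = 1221$)
$485567 - X{\left(143 \right)} = 485567 - 1221 = 484346$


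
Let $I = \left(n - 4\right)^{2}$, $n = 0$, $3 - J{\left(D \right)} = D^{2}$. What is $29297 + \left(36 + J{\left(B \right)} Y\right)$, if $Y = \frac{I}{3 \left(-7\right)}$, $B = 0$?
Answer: $\frac{205315}{7} \approx 29331.0$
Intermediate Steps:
$J{\left(D \right)} = 3 - D^{2}$
$I = 16$ ($I = \left(0 - 4\right)^{2} = \left(-4\right)^{2} = 16$)
$Y = - \frac{16}{21}$ ($Y = \frac{16}{3 \left(-7\right)} = \frac{16}{-21} = 16 \left(- \frac{1}{21}\right) = - \frac{16}{21} \approx -0.7619$)
$29297 + \left(36 + J{\left(B \right)} Y\right) = 29297 + \left(36 + \left(3 - 0^{2}\right) \left(- \frac{16}{21}\right)\right) = 29297 + \left(36 + \left(3 - 0\right) \left(- \frac{16}{21}\right)\right) = 29297 + \left(36 + \left(3 + 0\right) \left(- \frac{16}{21}\right)\right) = 29297 + \left(36 + 3 \left(- \frac{16}{21}\right)\right) = 29297 + \left(36 - \frac{16}{7}\right) = 29297 + \frac{236}{7} = \frac{205315}{7}$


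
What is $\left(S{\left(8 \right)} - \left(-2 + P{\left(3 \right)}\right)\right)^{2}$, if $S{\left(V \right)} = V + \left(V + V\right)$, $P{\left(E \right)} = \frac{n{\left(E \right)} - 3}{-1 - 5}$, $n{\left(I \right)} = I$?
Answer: $676$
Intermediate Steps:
$P{\left(E \right)} = \frac{1}{2} - \frac{E}{6}$ ($P{\left(E \right)} = \frac{E - 3}{-1 - 5} = \frac{-3 + E}{-6} = \left(-3 + E\right) \left(- \frac{1}{6}\right) = \frac{1}{2} - \frac{E}{6}$)
$S{\left(V \right)} = 3 V$ ($S{\left(V \right)} = V + 2 V = 3 V$)
$\left(S{\left(8 \right)} - \left(-2 + P{\left(3 \right)}\right)\right)^{2} = \left(3 \cdot 8 + \left(\left(-7 + \left(\left(-2\right) \left(-2\right) + 5\right)\right) - \left(\frac{1}{2} - \frac{1}{2}\right)\right)\right)^{2} = \left(24 + \left(\left(-7 + \left(4 + 5\right)\right) - \left(\frac{1}{2} - \frac{1}{2}\right)\right)\right)^{2} = \left(24 + \left(\left(-7 + 9\right) - 0\right)\right)^{2} = \left(24 + \left(2 + 0\right)\right)^{2} = \left(24 + 2\right)^{2} = 26^{2} = 676$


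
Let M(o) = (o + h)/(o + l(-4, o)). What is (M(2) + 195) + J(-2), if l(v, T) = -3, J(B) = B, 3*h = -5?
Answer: 578/3 ≈ 192.67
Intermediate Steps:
h = -5/3 (h = (⅓)*(-5) = -5/3 ≈ -1.6667)
M(o) = (-5/3 + o)/(-3 + o) (M(o) = (o - 5/3)/(o - 3) = (-5/3 + o)/(-3 + o))
(M(2) + 195) + J(-2) = ((-5/3 + 2)/(-3 + 2) + 195) - 2 = ((⅓)/(-1) + 195) - 2 = (-1*⅓ + 195) - 2 = (-⅓ + 195) - 2 = 584/3 - 2 = 578/3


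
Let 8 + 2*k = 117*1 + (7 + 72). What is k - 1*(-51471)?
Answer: 51565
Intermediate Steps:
k = 94 (k = -4 + (117*1 + (7 + 72))/2 = -4 + (117 + 79)/2 = -4 + (½)*196 = -4 + 98 = 94)
k - 1*(-51471) = 94 - 1*(-51471) = 94 + 51471 = 51565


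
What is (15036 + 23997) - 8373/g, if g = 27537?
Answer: 358281116/9179 ≈ 39033.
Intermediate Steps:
(15036 + 23997) - 8373/g = (15036 + 23997) - 8373/27537 = 39033 - 8373*1/27537 = 39033 - 2791/9179 = 358281116/9179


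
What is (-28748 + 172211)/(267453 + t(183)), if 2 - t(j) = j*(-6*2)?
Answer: 143463/269651 ≈ 0.53203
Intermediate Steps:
t(j) = 2 + 12*j (t(j) = 2 - j*(-6*2) = 2 - j*(-12) = 2 - (-12)*j = 2 + 12*j)
(-28748 + 172211)/(267453 + t(183)) = (-28748 + 172211)/(267453 + (2 + 12*183)) = 143463/(267453 + (2 + 2196)) = 143463/(267453 + 2198) = 143463/269651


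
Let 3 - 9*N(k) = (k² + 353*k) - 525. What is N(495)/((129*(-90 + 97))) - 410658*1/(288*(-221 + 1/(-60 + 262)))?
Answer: -43664288303/967459752 ≈ -45.133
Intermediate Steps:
N(k) = 176/3 - 353*k/9 - k²/9 (N(k) = ⅓ - ((k² + 353*k) - 525)/9 = ⅓ - (-525 + k² + 353*k)/9 = ⅓ + (175/3 - 353*k/9 - k²/9) = 176/3 - 353*k/9 - k²/9)
N(495)/((129*(-90 + 97))) - 410658*1/(288*(-221 + 1/(-60 + 262))) = (176/3 - 353/9*495 - ⅑*495²)/((129*(-90 + 97))) - 410658*1/(288*(-221 + 1/(-60 + 262))) = (176/3 - 19415 - ⅑*245025)/((129*7)) - 410658*1/(288*(-221 + 1/202)) = (176/3 - 19415 - 27225)/903 - 410658*1/(288*(-221 + 1/202)) = -139744/3*1/903 - 410658/((-44641/202*288)) = -139744/2709 - 410658/(-6428304/101) = -139744/2709 - 410658*(-101/6428304) = -139744/2709 + 6912743/1071384 = -43664288303/967459752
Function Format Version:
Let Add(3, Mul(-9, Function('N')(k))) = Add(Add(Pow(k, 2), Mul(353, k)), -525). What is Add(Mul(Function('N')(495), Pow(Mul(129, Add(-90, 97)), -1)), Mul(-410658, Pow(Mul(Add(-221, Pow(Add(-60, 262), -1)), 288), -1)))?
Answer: Rational(-43664288303, 967459752) ≈ -45.133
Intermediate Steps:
Function('N')(k) = Add(Rational(176, 3), Mul(Rational(-353, 9), k), Mul(Rational(-1, 9), Pow(k, 2))) (Function('N')(k) = Add(Rational(1, 3), Mul(Rational(-1, 9), Add(Add(Pow(k, 2), Mul(353, k)), -525))) = Add(Rational(1, 3), Mul(Rational(-1, 9), Add(-525, Pow(k, 2), Mul(353, k)))) = Add(Rational(1, 3), Add(Rational(175, 3), Mul(Rational(-353, 9), k), Mul(Rational(-1, 9), Pow(k, 2)))) = Add(Rational(176, 3), Mul(Rational(-353, 9), k), Mul(Rational(-1, 9), Pow(k, 2))))
Add(Mul(Function('N')(495), Pow(Mul(129, Add(-90, 97)), -1)), Mul(-410658, Pow(Mul(Add(-221, Pow(Add(-60, 262), -1)), 288), -1))) = Add(Mul(Add(Rational(176, 3), Mul(Rational(-353, 9), 495), Mul(Rational(-1, 9), Pow(495, 2))), Pow(Mul(129, Add(-90, 97)), -1)), Mul(-410658, Pow(Mul(Add(-221, Pow(Add(-60, 262), -1)), 288), -1))) = Add(Mul(Add(Rational(176, 3), -19415, Mul(Rational(-1, 9), 245025)), Pow(Mul(129, 7), -1)), Mul(-410658, Pow(Mul(Add(-221, Pow(202, -1)), 288), -1))) = Add(Mul(Add(Rational(176, 3), -19415, -27225), Pow(903, -1)), Mul(-410658, Pow(Mul(Add(-221, Rational(1, 202)), 288), -1))) = Add(Mul(Rational(-139744, 3), Rational(1, 903)), Mul(-410658, Pow(Mul(Rational(-44641, 202), 288), -1))) = Add(Rational(-139744, 2709), Mul(-410658, Pow(Rational(-6428304, 101), -1))) = Add(Rational(-139744, 2709), Mul(-410658, Rational(-101, 6428304))) = Add(Rational(-139744, 2709), Rational(6912743, 1071384)) = Rational(-43664288303, 967459752)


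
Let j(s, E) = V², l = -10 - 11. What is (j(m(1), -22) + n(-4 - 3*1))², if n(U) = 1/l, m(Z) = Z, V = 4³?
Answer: 7398580225/441 ≈ 1.6777e+7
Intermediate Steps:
V = 64
l = -21
j(s, E) = 4096 (j(s, E) = 64² = 4096)
n(U) = -1/21 (n(U) = 1/(-21) = -1/21)
(j(m(1), -22) + n(-4 - 3*1))² = (4096 - 1/21)² = (86015/21)² = 7398580225/441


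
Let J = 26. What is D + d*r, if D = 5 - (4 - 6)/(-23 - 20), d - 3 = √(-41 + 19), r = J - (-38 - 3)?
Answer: 8856/43 + 67*I*√22 ≈ 205.95 + 314.26*I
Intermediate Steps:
r = 67 (r = 26 - (-38 - 3) = 26 - 1*(-41) = 26 + 41 = 67)
d = 3 + I*√22 (d = 3 + √(-41 + 19) = 3 + √(-22) = 3 + I*√22 ≈ 3.0 + 4.6904*I)
D = 213/43 (D = 5 - (-2)/(-43) = 5 - (-2)*(-1)/43 = 5 - 1*2/43 = 5 - 2/43 = 213/43 ≈ 4.9535)
D + d*r = 213/43 + (3 + I*√22)*67 = 213/43 + (201 + 67*I*√22) = 8856/43 + 67*I*√22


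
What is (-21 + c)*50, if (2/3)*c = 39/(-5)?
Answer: -1635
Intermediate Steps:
c = -117/10 (c = 3*(39/(-5))/2 = 3*(39*(-⅕))/2 = (3/2)*(-39/5) = -117/10 ≈ -11.700)
(-21 + c)*50 = (-21 - 117/10)*50 = -327/10*50 = -1635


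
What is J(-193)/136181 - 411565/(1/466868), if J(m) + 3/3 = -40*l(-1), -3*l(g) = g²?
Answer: -78500119160292023/408543 ≈ -1.9215e+11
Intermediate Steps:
l(g) = -g²/3
J(m) = 37/3 (J(m) = -1 - (-40)*(-1)²/3 = -1 - (-40)/3 = -1 - 40*(-⅓) = -1 + 40/3 = 37/3)
J(-193)/136181 - 411565/(1/466868) = (37/3)/136181 - 411565/(1/466868) = (37/3)*(1/136181) - 411565/1/466868 = 37/408543 - 411565*466868 = 37/408543 - 192146528420 = -78500119160292023/408543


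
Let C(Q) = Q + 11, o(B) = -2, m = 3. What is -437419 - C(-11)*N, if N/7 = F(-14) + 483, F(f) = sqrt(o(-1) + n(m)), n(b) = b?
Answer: -437419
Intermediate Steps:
F(f) = 1 (F(f) = sqrt(-2 + 3) = sqrt(1) = 1)
N = 3388 (N = 7*(1 + 483) = 7*484 = 3388)
C(Q) = 11 + Q
-437419 - C(-11)*N = -437419 - (11 - 11)*3388 = -437419 - 0*3388 = -437419 - 1*0 = -437419 + 0 = -437419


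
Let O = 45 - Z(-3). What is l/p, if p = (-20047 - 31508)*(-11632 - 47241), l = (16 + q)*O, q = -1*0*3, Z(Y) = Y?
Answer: 256/1011732505 ≈ 2.5303e-7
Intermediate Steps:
q = 0 (q = 0*3 = 0)
O = 48 (O = 45 - 1*(-3) = 45 + 3 = 48)
l = 768 (l = (16 + 0)*48 = 16*48 = 768)
p = 3035197515 (p = -51555*(-58873) = 3035197515)
l/p = 768/3035197515 = 768*(1/3035197515) = 256/1011732505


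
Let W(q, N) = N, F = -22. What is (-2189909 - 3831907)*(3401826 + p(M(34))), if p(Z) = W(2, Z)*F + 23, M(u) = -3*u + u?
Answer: -20494317374520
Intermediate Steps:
M(u) = -2*u
p(Z) = 23 - 22*Z (p(Z) = Z*(-22) + 23 = -22*Z + 23 = 23 - 22*Z)
(-2189909 - 3831907)*(3401826 + p(M(34))) = (-2189909 - 3831907)*(3401826 + (23 - (-44)*34)) = -6021816*(3401826 + (23 - 22*(-68))) = -6021816*(3401826 + (23 + 1496)) = -6021816*(3401826 + 1519) = -6021816*3403345 = -20494317374520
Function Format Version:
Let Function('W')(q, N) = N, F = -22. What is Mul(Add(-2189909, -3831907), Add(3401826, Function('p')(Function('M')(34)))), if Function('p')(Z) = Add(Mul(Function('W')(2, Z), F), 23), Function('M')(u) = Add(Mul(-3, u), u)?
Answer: -20494317374520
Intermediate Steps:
Function('M')(u) = Mul(-2, u)
Function('p')(Z) = Add(23, Mul(-22, Z)) (Function('p')(Z) = Add(Mul(Z, -22), 23) = Add(Mul(-22, Z), 23) = Add(23, Mul(-22, Z)))
Mul(Add(-2189909, -3831907), Add(3401826, Function('p')(Function('M')(34)))) = Mul(Add(-2189909, -3831907), Add(3401826, Add(23, Mul(-22, Mul(-2, 34))))) = Mul(-6021816, Add(3401826, Add(23, Mul(-22, -68)))) = Mul(-6021816, Add(3401826, Add(23, 1496))) = Mul(-6021816, Add(3401826, 1519)) = Mul(-6021816, 3403345) = -20494317374520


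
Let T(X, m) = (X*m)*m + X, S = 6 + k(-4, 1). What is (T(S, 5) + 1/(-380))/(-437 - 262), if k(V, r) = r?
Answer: -23053/88540 ≈ -0.26037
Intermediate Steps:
S = 7 (S = 6 + 1 = 7)
T(X, m) = X + X*m² (T(X, m) = X*m² + X = X + X*m²)
(T(S, 5) + 1/(-380))/(-437 - 262) = (7*(1 + 5²) + 1/(-380))/(-437 - 262) = (7*(1 + 25) - 1/380)/(-699) = (7*26 - 1/380)*(-1/699) = (182 - 1/380)*(-1/699) = (69159/380)*(-1/699) = -23053/88540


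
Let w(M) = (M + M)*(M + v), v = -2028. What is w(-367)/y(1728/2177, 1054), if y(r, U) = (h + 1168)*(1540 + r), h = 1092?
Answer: 382701361/758073608 ≈ 0.50483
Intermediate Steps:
y(r, U) = 3480400 + 2260*r (y(r, U) = (1092 + 1168)*(1540 + r) = 2260*(1540 + r) = 3480400 + 2260*r)
w(M) = 2*M*(-2028 + M) (w(M) = (M + M)*(M - 2028) = (2*M)*(-2028 + M) = 2*M*(-2028 + M))
w(-367)/y(1728/2177, 1054) = (2*(-367)*(-2028 - 367))/(3480400 + 2260*(1728/2177)) = (2*(-367)*(-2395))/(3480400 + 2260*(1728*(1/2177))) = 1757930/(3480400 + 2260*(1728/2177)) = 1757930/(3480400 + 3905280/2177) = 1757930/(7580736080/2177) = 1757930*(2177/7580736080) = 382701361/758073608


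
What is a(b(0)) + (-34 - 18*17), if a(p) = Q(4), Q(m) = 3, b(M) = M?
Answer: -337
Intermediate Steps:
a(p) = 3
a(b(0)) + (-34 - 18*17) = 3 + (-34 - 18*17) = 3 + (-34 - 306) = 3 - 340 = -337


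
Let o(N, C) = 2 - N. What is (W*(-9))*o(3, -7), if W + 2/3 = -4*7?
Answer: -258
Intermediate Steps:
W = -86/3 (W = -⅔ - 4*7 = -⅔ - 28 = -86/3 ≈ -28.667)
(W*(-9))*o(3, -7) = (-86/3*(-9))*(2 - 1*3) = 258*(2 - 3) = 258*(-1) = -258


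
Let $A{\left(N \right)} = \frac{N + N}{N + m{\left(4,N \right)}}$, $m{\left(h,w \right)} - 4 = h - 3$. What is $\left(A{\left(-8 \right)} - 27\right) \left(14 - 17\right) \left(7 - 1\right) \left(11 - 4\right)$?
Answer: $2730$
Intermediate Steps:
$m{\left(h,w \right)} = 1 + h$ ($m{\left(h,w \right)} = 4 + \left(h - 3\right) = 4 + \left(-3 + h\right) = 1 + h$)
$A{\left(N \right)} = \frac{2 N}{5 + N}$ ($A{\left(N \right)} = \frac{N + N}{N + \left(1 + 4\right)} = \frac{2 N}{N + 5} = \frac{2 N}{5 + N}$)
$\left(A{\left(-8 \right)} - 27\right) \left(14 - 17\right) \left(7 - 1\right) \left(11 - 4\right) = \left(2 \left(-8\right) \frac{1}{5 - 8} - 27\right) \left(14 - 17\right) \left(7 - 1\right) \left(11 - 4\right) = \left(2 \left(-8\right) \frac{1}{-3} - 27\right) \left(- 3 \cdot 6 \cdot 7\right) = \left(2 \left(-8\right) \left(- \frac{1}{3}\right) - 27\right) \left(\left(-3\right) 42\right) = \left(\frac{16}{3} - 27\right) \left(-126\right) = \left(- \frac{65}{3}\right) \left(-126\right) = 2730$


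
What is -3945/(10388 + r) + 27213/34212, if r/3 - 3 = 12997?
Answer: 50376221/70402594 ≈ 0.71554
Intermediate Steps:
r = 39000 (r = 9 + 3*12997 = 9 + 38991 = 39000)
-3945/(10388 + r) + 27213/34212 = -3945/(10388 + 39000) + 27213/34212 = -3945/49388 + 27213*(1/34212) = -3945*1/49388 + 9071/11404 = -3945/49388 + 9071/11404 = 50376221/70402594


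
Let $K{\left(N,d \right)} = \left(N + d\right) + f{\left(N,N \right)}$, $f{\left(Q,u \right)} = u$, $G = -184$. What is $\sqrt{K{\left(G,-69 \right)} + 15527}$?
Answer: $\sqrt{15090} \approx 122.84$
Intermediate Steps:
$K{\left(N,d \right)} = d + 2 N$ ($K{\left(N,d \right)} = \left(N + d\right) + N = d + 2 N$)
$\sqrt{K{\left(G,-69 \right)} + 15527} = \sqrt{\left(-69 + 2 \left(-184\right)\right) + 15527} = \sqrt{\left(-69 - 368\right) + 15527} = \sqrt{-437 + 15527} = \sqrt{15090}$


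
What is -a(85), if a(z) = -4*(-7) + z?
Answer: -113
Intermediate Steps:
a(z) = 28 + z
-a(85) = -(28 + 85) = -1*113 = -113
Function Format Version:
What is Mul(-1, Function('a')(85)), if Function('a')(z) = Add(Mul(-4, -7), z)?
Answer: -113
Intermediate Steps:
Function('a')(z) = Add(28, z)
Mul(-1, Function('a')(85)) = Mul(-1, Add(28, 85)) = Mul(-1, 113) = -113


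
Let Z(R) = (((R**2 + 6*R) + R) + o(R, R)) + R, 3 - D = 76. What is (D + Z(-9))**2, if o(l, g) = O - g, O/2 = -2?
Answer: 3481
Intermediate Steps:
O = -4 (O = 2*(-2) = -4)
D = -73 (D = 3 - 1*76 = 3 - 76 = -73)
o(l, g) = -4 - g
Z(R) = -4 + R**2 + 7*R (Z(R) = (((R**2 + 6*R) + R) + (-4 - R)) + R = ((R**2 + 7*R) + (-4 - R)) + R = (-4 + R**2 + 6*R) + R = -4 + R**2 + 7*R)
(D + Z(-9))**2 = (-73 + (-4 + (-9)**2 + 7*(-9)))**2 = (-73 + (-4 + 81 - 63))**2 = (-73 + 14)**2 = (-59)**2 = 3481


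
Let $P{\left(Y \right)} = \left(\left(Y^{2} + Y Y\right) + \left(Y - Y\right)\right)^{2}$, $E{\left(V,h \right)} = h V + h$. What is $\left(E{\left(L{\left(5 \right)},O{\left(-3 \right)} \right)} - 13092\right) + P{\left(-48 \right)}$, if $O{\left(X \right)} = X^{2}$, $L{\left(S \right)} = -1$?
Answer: $21220572$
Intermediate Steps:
$E{\left(V,h \right)} = h + V h$ ($E{\left(V,h \right)} = V h + h = h + V h$)
$P{\left(Y \right)} = 4 Y^{4}$ ($P{\left(Y \right)} = \left(\left(Y^{2} + Y^{2}\right) + 0\right)^{2} = \left(2 Y^{2} + 0\right)^{2} = \left(2 Y^{2}\right)^{2} = 4 Y^{4}$)
$\left(E{\left(L{\left(5 \right)},O{\left(-3 \right)} \right)} - 13092\right) + P{\left(-48 \right)} = \left(\left(-3\right)^{2} \left(1 - 1\right) - 13092\right) + 4 \left(-48\right)^{4} = \left(9 \cdot 0 - 13092\right) + 4 \cdot 5308416 = \left(0 - 13092\right) + 21233664 = -13092 + 21233664 = 21220572$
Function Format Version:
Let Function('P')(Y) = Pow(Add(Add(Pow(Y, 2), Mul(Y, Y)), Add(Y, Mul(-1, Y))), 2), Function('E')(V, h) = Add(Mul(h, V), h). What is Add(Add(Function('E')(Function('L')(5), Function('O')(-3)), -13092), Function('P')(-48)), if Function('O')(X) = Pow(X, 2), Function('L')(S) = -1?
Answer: 21220572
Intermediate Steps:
Function('E')(V, h) = Add(h, Mul(V, h)) (Function('E')(V, h) = Add(Mul(V, h), h) = Add(h, Mul(V, h)))
Function('P')(Y) = Mul(4, Pow(Y, 4)) (Function('P')(Y) = Pow(Add(Add(Pow(Y, 2), Pow(Y, 2)), 0), 2) = Pow(Add(Mul(2, Pow(Y, 2)), 0), 2) = Pow(Mul(2, Pow(Y, 2)), 2) = Mul(4, Pow(Y, 4)))
Add(Add(Function('E')(Function('L')(5), Function('O')(-3)), -13092), Function('P')(-48)) = Add(Add(Mul(Pow(-3, 2), Add(1, -1)), -13092), Mul(4, Pow(-48, 4))) = Add(Add(Mul(9, 0), -13092), Mul(4, 5308416)) = Add(Add(0, -13092), 21233664) = Add(-13092, 21233664) = 21220572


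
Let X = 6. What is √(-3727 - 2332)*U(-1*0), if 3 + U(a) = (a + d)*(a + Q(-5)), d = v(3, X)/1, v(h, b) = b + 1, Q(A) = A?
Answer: -38*I*√6059 ≈ -2957.9*I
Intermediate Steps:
v(h, b) = 1 + b
d = 7 (d = (1 + 6)/1 = 7*1 = 7)
U(a) = -3 + (-5 + a)*(7 + a) (U(a) = -3 + (a + 7)*(a - 5) = -3 + (7 + a)*(-5 + a) = -3 + (-5 + a)*(7 + a))
√(-3727 - 2332)*U(-1*0) = √(-3727 - 2332)*(-38 + (-1*0)² + 2*(-1*0)) = √(-6059)*(-38 + 0² + 2*0) = (I*√6059)*(-38 + 0 + 0) = (I*√6059)*(-38) = -38*I*√6059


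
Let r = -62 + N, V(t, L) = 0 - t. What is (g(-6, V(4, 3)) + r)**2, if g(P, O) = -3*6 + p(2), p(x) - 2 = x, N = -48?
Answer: 15376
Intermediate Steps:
p(x) = 2 + x
V(t, L) = -t
g(P, O) = -14 (g(P, O) = -3*6 + (2 + 2) = -18 + 4 = -14)
r = -110 (r = -62 - 48 = -110)
(g(-6, V(4, 3)) + r)**2 = (-14 - 110)**2 = (-124)**2 = 15376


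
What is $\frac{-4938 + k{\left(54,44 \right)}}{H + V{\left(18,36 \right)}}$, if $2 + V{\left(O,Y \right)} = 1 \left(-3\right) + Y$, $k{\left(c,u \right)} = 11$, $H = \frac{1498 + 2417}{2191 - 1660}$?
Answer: $- \frac{290693}{2264} \approx -128.4$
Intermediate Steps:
$H = \frac{435}{59}$ ($H = \frac{3915}{531} = 3915 \cdot \frac{1}{531} = \frac{435}{59} \approx 7.3729$)
$V{\left(O,Y \right)} = -5 + Y$ ($V{\left(O,Y \right)} = -2 + \left(1 \left(-3\right) + Y\right) = -2 + \left(-3 + Y\right) = -5 + Y$)
$\frac{-4938 + k{\left(54,44 \right)}}{H + V{\left(18,36 \right)}} = \frac{-4938 + 11}{\frac{435}{59} + \left(-5 + 36\right)} = - \frac{4927}{\frac{435}{59} + 31} = - \frac{4927}{\frac{2264}{59}} = \left(-4927\right) \frac{59}{2264} = - \frac{290693}{2264}$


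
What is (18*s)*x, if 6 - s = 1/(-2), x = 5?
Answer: 585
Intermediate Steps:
s = 13/2 (s = 6 - 1/(-2) = 6 - 1*(-1/2) = 6 + 1/2 = 13/2 ≈ 6.5000)
(18*s)*x = (18*(13/2))*5 = 117*5 = 585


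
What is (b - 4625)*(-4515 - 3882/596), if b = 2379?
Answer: 1513142553/149 ≈ 1.0155e+7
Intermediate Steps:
(b - 4625)*(-4515 - 3882/596) = (2379 - 4625)*(-4515 - 3882/596) = -2246*(-4515 - 3882*1/596) = -2246*(-4515 - 1941/298) = -2246*(-1347411/298) = 1513142553/149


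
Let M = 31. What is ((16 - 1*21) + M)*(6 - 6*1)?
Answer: 0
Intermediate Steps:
((16 - 1*21) + M)*(6 - 6*1) = ((16 - 1*21) + 31)*(6 - 6*1) = ((16 - 21) + 31)*(6 - 6) = (-5 + 31)*0 = 26*0 = 0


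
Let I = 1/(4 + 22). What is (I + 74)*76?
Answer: 73150/13 ≈ 5626.9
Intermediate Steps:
I = 1/26 ≈ 0.038462
(I + 74)*76 = (1/26 + 74)*76 = (1925/26)*76 = 73150/13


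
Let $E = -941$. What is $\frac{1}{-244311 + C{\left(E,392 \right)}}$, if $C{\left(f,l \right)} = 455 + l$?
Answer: $- \frac{1}{243464} \approx -4.1074 \cdot 10^{-6}$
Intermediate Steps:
$\frac{1}{-244311 + C{\left(E,392 \right)}} = \frac{1}{-244311 + \left(455 + 392\right)} = \frac{1}{-244311 + 847} = \frac{1}{-243464} = - \frac{1}{243464}$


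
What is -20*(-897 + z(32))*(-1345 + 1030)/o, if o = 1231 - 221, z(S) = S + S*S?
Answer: 100170/101 ≈ 991.78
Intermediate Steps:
z(S) = S + S²
o = 1010
-20*(-897 + z(32))*(-1345 + 1030)/o = -20*(-897 + 32*(1 + 32))*(-1345 + 1030)/1010 = -20*(-897 + 32*33)*(-315)/1010 = -20*(-897 + 1056)*(-315)/1010 = -20*159*(-315)/1010 = -(-1001700)/1010 = -20*(-10017/202) = 100170/101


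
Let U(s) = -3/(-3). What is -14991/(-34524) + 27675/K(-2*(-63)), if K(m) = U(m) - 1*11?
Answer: -31843393/11508 ≈ -2767.1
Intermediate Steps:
U(s) = 1 (U(s) = -3*(-1/3) = 1)
K(m) = -10 (K(m) = 1 - 1*11 = 1 - 11 = -10)
-14991/(-34524) + 27675/K(-2*(-63)) = -14991/(-34524) + 27675/(-10) = -14991*(-1/34524) + 27675*(-1/10) = 4997/11508 - 5535/2 = -31843393/11508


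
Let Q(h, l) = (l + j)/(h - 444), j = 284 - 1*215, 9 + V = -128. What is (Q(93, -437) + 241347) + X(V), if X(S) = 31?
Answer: 84724046/351 ≈ 2.4138e+5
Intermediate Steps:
V = -137 (V = -9 - 128 = -137)
j = 69 (j = 284 - 215 = 69)
Q(h, l) = (69 + l)/(-444 + h) (Q(h, l) = (l + 69)/(h - 444) = (69 + l)/(-444 + h))
(Q(93, -437) + 241347) + X(V) = ((69 - 437)/(-444 + 93) + 241347) + 31 = (-368/(-351) + 241347) + 31 = (-1/351*(-368) + 241347) + 31 = (368/351 + 241347) + 31 = 84713165/351 + 31 = 84724046/351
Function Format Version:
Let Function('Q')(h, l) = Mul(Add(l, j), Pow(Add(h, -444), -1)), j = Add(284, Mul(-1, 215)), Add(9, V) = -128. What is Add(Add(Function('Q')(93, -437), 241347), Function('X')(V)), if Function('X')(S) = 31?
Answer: Rational(84724046, 351) ≈ 2.4138e+5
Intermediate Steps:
V = -137 (V = Add(-9, -128) = -137)
j = 69 (j = Add(284, -215) = 69)
Function('Q')(h, l) = Mul(Pow(Add(-444, h), -1), Add(69, l)) (Function('Q')(h, l) = Mul(Add(l, 69), Pow(Add(h, -444), -1)) = Mul(Add(69, l), Pow(Add(-444, h), -1)) = Mul(Pow(Add(-444, h), -1), Add(69, l)))
Add(Add(Function('Q')(93, -437), 241347), Function('X')(V)) = Add(Add(Mul(Pow(Add(-444, 93), -1), Add(69, -437)), 241347), 31) = Add(Add(Mul(Pow(-351, -1), -368), 241347), 31) = Add(Add(Mul(Rational(-1, 351), -368), 241347), 31) = Add(Add(Rational(368, 351), 241347), 31) = Add(Rational(84713165, 351), 31) = Rational(84724046, 351)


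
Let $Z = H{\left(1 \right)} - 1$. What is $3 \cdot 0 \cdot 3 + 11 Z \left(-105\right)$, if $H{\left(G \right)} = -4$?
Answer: $5775$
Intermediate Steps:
$Z = -5$ ($Z = -4 - 1 = -5$)
$3 \cdot 0 \cdot 3 + 11 Z \left(-105\right) = 3 \cdot 0 \cdot 3 + 11 \left(-5\right) \left(-105\right) = 0 \cdot 3 - -5775 = 0 + 5775 = 5775$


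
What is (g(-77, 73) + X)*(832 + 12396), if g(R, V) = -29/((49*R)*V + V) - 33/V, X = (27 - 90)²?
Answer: 3613768950719/68839 ≈ 5.2496e+7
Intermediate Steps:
X = 3969 (X = (-63)² = 3969)
g(R, V) = -33/V - 29/(V + 49*R*V) (g(R, V) = -29/(49*R*V + V) - 33/V = -29/(V + 49*R*V) - 33/V = -33/V - 29/(V + 49*R*V))
(g(-77, 73) + X)*(832 + 12396) = ((-62 - 1617*(-77))/(73*(1 + 49*(-77))) + 3969)*(832 + 12396) = ((-62 + 124509)/(73*(1 - 3773)) + 3969)*13228 = ((1/73)*124447/(-3772) + 3969)*13228 = ((1/73)*(-1/3772)*124447 + 3969)*13228 = (-124447/275356 + 3969)*13228 = (1092763517/275356)*13228 = 3613768950719/68839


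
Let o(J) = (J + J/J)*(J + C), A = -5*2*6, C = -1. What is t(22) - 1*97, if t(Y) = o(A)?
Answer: 3502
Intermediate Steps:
A = -60 (A = -10*6 = -60)
o(J) = (1 + J)*(-1 + J) (o(J) = (J + J/J)*(J - 1) = (J + 1)*(-1 + J) = (1 + J)*(-1 + J))
t(Y) = 3599 (t(Y) = -1 + (-60)**2 = -1 + 3600 = 3599)
t(22) - 1*97 = 3599 - 1*97 = 3599 - 97 = 3502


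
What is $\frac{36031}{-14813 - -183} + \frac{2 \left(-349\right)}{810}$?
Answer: $- \frac{787937}{237006} \approx -3.3245$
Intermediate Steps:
$\frac{36031}{-14813 - -183} + \frac{2 \left(-349\right)}{810} = \frac{36031}{-14813 + 183} - \frac{349}{405} = \frac{36031}{-14630} - \frac{349}{405} = 36031 \left(- \frac{1}{14630}\right) - \frac{349}{405} = - \frac{36031}{14630} - \frac{349}{405} = - \frac{787937}{237006}$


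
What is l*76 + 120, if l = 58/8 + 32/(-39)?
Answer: 23737/39 ≈ 608.64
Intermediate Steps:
l = 1003/156 (l = 58*(⅛) + 32*(-1/39) = 29/4 - 32/39 = 1003/156 ≈ 6.4295)
l*76 + 120 = (1003/156)*76 + 120 = 19057/39 + 120 = 23737/39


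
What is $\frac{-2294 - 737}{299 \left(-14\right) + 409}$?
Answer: $\frac{3031}{3777} \approx 0.80249$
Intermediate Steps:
$\frac{-2294 - 737}{299 \left(-14\right) + 409} = - \frac{3031}{-4186 + 409} = - \frac{3031}{-3777} = \left(-3031\right) \left(- \frac{1}{3777}\right) = \frac{3031}{3777}$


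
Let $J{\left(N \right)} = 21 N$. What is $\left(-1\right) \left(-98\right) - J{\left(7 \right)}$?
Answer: $-49$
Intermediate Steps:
$\left(-1\right) \left(-98\right) - J{\left(7 \right)} = \left(-1\right) \left(-98\right) - 21 \cdot 7 = 98 - 147 = -49$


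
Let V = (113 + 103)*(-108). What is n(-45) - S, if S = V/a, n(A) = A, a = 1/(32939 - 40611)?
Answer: -178972461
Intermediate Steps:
V = -23328 (V = 216*(-108) = -23328)
a = -1/7672 (a = 1/(-7672) = -1/7672 ≈ -0.00013034)
S = 178972416 (S = -23328/(-1/7672) = -23328*(-7672) = 178972416)
n(-45) - S = -45 - 1*178972416 = -45 - 178972416 = -178972461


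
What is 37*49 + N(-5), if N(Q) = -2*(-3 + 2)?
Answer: 1815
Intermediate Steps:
N(Q) = 2 (N(Q) = -2*(-1) = 2)
37*49 + N(-5) = 37*49 + 2 = 1813 + 2 = 1815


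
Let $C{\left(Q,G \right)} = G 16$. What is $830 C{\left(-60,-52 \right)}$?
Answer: $-690560$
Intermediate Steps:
$C{\left(Q,G \right)} = 16 G$
$830 C{\left(-60,-52 \right)} = 830 \cdot 16 \left(-52\right) = 830 \left(-832\right) = -690560$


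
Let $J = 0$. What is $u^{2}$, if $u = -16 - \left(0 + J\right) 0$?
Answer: $256$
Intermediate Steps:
$u = -16$ ($u = -16 - \left(0 + 0\right) 0 = -16 - 0 \cdot 0 = -16 - 0 = -16 + 0 = -16$)
$u^{2} = \left(-16\right)^{2} = 256$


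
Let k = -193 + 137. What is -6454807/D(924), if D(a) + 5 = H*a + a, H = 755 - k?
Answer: -6454807/750283 ≈ -8.6032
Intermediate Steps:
k = -56
H = 811 (H = 755 - 1*(-56) = 755 + 56 = 811)
D(a) = -5 + 812*a (D(a) = -5 + (811*a + a) = -5 + 812*a)
-6454807/D(924) = -6454807/(-5 + 812*924) = -6454807/(-5 + 750288) = -6454807/750283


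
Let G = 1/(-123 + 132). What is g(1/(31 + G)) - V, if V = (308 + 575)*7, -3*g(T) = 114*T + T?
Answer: -346205/56 ≈ -6182.2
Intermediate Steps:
G = ⅑ (G = 1/9 = ⅑ ≈ 0.11111)
g(T) = -115*T/3 (g(T) = -(114*T + T)/3 = -115*T/3)
V = 6181 (V = 883*7 = 6181)
g(1/(31 + G)) - V = -115/(3*(31 + ⅑)) - 1*6181 = -115/(3*280/9) - 6181 = -115/3*9/280 - 6181 = -69/56 - 6181 = -346205/56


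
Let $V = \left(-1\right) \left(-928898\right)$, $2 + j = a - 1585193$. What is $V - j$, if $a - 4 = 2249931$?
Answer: $264158$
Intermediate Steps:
$a = 2249935$ ($a = 4 + 2249931 = 2249935$)
$j = 664740$ ($j = -2 + \left(2249935 - 1585193\right) = -2 + 664742 = 664740$)
$V = 928898$
$V - j = 928898 - 664740 = 264158$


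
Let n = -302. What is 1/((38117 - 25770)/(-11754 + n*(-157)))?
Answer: 35660/12347 ≈ 2.8881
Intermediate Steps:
1/((38117 - 25770)/(-11754 + n*(-157))) = 1/((38117 - 25770)/(-11754 - 302*(-157))) = 1/(12347/(-11754 + 47414)) = 1/(12347/35660) = 35660/12347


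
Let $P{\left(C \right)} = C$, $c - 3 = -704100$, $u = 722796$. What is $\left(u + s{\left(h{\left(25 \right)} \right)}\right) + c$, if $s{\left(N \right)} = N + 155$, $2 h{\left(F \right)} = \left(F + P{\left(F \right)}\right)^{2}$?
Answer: $20104$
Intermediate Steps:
$c = -704097$ ($c = 3 - 704100 = -704097$)
$h{\left(F \right)} = 2 F^{2}$ ($h{\left(F \right)} = \frac{\left(F + F\right)^{2}}{2} = \frac{\left(2 F\right)^{2}}{2} = \frac{4 F^{2}}{2} = 2 F^{2}$)
$s{\left(N \right)} = 155 + N$
$\left(u + s{\left(h{\left(25 \right)} \right)}\right) + c = \left(722796 + \left(155 + 2 \cdot 25^{2}\right)\right) - 704097 = \left(722796 + \left(155 + 2 \cdot 625\right)\right) - 704097 = \left(722796 + \left(155 + 1250\right)\right) - 704097 = \left(722796 + 1405\right) - 704097 = 724201 - 704097 = 20104$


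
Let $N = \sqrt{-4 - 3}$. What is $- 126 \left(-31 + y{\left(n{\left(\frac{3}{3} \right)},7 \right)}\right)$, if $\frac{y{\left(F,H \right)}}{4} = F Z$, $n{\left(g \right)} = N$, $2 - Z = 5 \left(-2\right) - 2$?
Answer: $3906 - 7056 i \sqrt{7} \approx 3906.0 - 18668.0 i$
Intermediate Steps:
$Z = 14$ ($Z = 2 - \left(5 \left(-2\right) - 2\right) = 2 - \left(-10 - 2\right) = 2 - -12 = 2 + 12 = 14$)
$N = i \sqrt{7}$ ($N = \sqrt{-7} = i \sqrt{7} \approx 2.6458 i$)
$n{\left(g \right)} = i \sqrt{7}$
$y{\left(F,H \right)} = 56 F$ ($y{\left(F,H \right)} = 4 F 14 = 4 \cdot 14 F = 56 F$)
$- 126 \left(-31 + y{\left(n{\left(\frac{3}{3} \right)},7 \right)}\right) = - 126 \left(-31 + 56 i \sqrt{7}\right) = 3906 - 7056 i \sqrt{7}$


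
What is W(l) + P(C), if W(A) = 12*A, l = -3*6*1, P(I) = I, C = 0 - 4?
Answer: -220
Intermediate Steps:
C = -4
l = -18 (l = -18*1 = -18)
W(l) + P(C) = 12*(-18) - 4 = -216 - 4 = -220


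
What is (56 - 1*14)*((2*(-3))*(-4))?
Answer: 1008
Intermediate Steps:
(56 - 1*14)*((2*(-3))*(-4)) = (56 - 14)*(-6*(-4)) = 42*24 = 1008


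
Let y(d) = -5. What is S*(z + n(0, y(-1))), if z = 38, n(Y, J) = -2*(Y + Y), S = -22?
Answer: -836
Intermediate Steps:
n(Y, J) = -4*Y
S*(z + n(0, y(-1))) = -22*(38 - 4*0) = -22*(38 + 0) = -22*38 = -836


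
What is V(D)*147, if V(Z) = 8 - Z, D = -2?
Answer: 1470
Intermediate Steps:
V(D)*147 = (8 - 1*(-2))*147 = (8 + 2)*147 = 10*147 = 1470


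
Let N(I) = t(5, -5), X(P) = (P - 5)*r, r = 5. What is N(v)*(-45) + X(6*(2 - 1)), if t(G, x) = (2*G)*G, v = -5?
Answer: -2245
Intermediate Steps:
t(G, x) = 2*G²
X(P) = -25 + 5*P (X(P) = (P - 5)*5 = (-5 + P)*5 = -25 + 5*P)
N(I) = 50 (N(I) = 2*5² = 2*25 = 50)
N(v)*(-45) + X(6*(2 - 1)) = 50*(-45) + (-25 + 5*(6*(2 - 1))) = -2250 + (-25 + 5*(6*1)) = -2250 + (-25 + 5*6) = -2250 + (-25 + 30) = -2250 + 5 = -2245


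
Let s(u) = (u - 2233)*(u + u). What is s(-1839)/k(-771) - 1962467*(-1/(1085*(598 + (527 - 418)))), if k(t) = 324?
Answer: 957439709069/20711565 ≈ 46227.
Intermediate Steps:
s(u) = 2*u*(-2233 + u) (s(u) = (-2233 + u)*(2*u) = 2*u*(-2233 + u))
s(-1839)/k(-771) - 1962467*(-1/(1085*(598 + (527 - 418)))) = (2*(-1839)*(-2233 - 1839))/324 - 1962467*(-1/(1085*(598 + (527 - 418)))) = (2*(-1839)*(-4072))*(1/324) - 1962467*(-1/(1085*(598 + 109))) = 14976816*(1/324) - 1962467/((-1085*707)) = 1248068/27 - 1962467/(-767095) = 1248068/27 - 1962467*(-1/767095) = 1248068/27 + 1962467/767095 = 957439709069/20711565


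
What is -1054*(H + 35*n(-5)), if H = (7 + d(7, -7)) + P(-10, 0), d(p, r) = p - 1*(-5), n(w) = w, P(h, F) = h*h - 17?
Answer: 76942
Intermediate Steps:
P(h, F) = -17 + h² (P(h, F) = h² - 17 = -17 + h²)
d(p, r) = 5 + p (d(p, r) = p + 5 = 5 + p)
H = 102 (H = (7 + (5 + 7)) + (-17 + (-10)²) = (7 + 12) + (-17 + 100) = 19 + 83 = 102)
-1054*(H + 35*n(-5)) = -1054*(102 + 35*(-5)) = -1054*(102 - 175) = -1054*(-73) = 76942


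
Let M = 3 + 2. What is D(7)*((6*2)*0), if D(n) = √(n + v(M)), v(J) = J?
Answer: 0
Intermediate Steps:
M = 5
D(n) = √(5 + n) (D(n) = √(n + 5) = √(5 + n))
D(7)*((6*2)*0) = √(5 + 7)*((6*2)*0) = √12*(12*0) = (2*√3)*0 = 0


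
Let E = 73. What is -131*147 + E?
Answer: -19184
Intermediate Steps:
-131*147 + E = -131*147 + 73 = -19257 + 73 = -19184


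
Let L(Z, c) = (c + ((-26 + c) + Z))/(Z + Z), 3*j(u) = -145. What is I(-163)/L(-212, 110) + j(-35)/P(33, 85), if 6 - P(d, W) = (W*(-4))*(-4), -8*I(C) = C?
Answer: 2924519/6093 ≈ 479.98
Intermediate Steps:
I(C) = -C/8
j(u) = -145/3 (j(u) = (⅓)*(-145) = -145/3)
L(Z, c) = (-26 + Z + 2*c)/(2*Z) (L(Z, c) = (c + (-26 + Z + c))/((2*Z)) = (-26 + Z + 2*c)*(1/(2*Z)) = (-26 + Z + 2*c)/(2*Z))
P(d, W) = 6 - 16*W (P(d, W) = 6 - W*(-4)*(-4) = 6 - (-4*W)*(-4) = 6 - 16*W)
I(-163)/L(-212, 110) + j(-35)/P(33, 85) = (-⅛*(-163))/(((-13 + 110 + (½)*(-212))/(-212))) - 145/(3*(6 - 16*85)) = 163/(8*((-(-13 + 110 - 106)/212))) - 145/(3*(6 - 1360)) = 163/(8*((-1/212*(-9)))) - 145/3/(-1354) = 163/(8*(9/212)) - 145/3*(-1/1354) = (163/8)*(212/9) + 145/4062 = 8639/18 + 145/4062 = 2924519/6093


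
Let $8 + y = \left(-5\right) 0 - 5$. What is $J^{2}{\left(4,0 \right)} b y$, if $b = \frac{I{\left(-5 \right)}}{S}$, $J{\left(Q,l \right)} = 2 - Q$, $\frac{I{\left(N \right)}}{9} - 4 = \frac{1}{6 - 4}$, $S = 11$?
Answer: $- \frac{2106}{11} \approx -191.45$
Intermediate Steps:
$I{\left(N \right)} = \frac{81}{2}$ ($I{\left(N \right)} = 36 + \frac{9}{6 - 4} = 36 + \frac{9}{2} = \frac{81}{2}$)
$y = -13$ ($y = -8 - 5 = -13$)
$b = \frac{81}{22}$ ($b = \frac{81}{2 \cdot 11} = \frac{81}{2} \cdot \frac{1}{11} = \frac{81}{22} \approx 3.6818$)
$J^{2}{\left(4,0 \right)} b y = \left(2 - 4\right)^{2} \cdot \frac{81}{22} \left(-13\right) = \left(-2\right)^{2} \cdot \frac{81}{22} \left(-13\right) = 4 \cdot \frac{81}{22} \left(-13\right) = \frac{162}{11} \left(-13\right) = - \frac{2106}{11}$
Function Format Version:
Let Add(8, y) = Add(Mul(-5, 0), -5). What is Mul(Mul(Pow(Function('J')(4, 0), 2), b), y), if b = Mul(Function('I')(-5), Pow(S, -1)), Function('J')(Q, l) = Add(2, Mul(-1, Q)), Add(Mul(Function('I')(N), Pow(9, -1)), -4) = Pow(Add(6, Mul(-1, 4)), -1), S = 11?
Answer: Rational(-2106, 11) ≈ -191.45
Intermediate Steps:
Function('I')(N) = Rational(81, 2) (Function('I')(N) = Add(36, Mul(9, Pow(Add(6, Mul(-1, 4)), -1))) = Add(36, Mul(9, Pow(Add(6, -4), -1))) = Add(36, Mul(9, Pow(2, -1))) = Add(36, Mul(9, Rational(1, 2))) = Add(36, Rational(9, 2)) = Rational(81, 2))
y = -13 (y = Add(-8, Add(Mul(-5, 0), -5)) = Add(-8, Add(0, -5)) = Add(-8, -5) = -13)
b = Rational(81, 22) (b = Mul(Rational(81, 2), Pow(11, -1)) = Mul(Rational(81, 2), Rational(1, 11)) = Rational(81, 22) ≈ 3.6818)
Mul(Mul(Pow(Function('J')(4, 0), 2), b), y) = Mul(Mul(Pow(Add(2, Mul(-1, 4)), 2), Rational(81, 22)), -13) = Mul(Mul(Pow(Add(2, -4), 2), Rational(81, 22)), -13) = Mul(Mul(Pow(-2, 2), Rational(81, 22)), -13) = Mul(Mul(4, Rational(81, 22)), -13) = Mul(Rational(162, 11), -13) = Rational(-2106, 11)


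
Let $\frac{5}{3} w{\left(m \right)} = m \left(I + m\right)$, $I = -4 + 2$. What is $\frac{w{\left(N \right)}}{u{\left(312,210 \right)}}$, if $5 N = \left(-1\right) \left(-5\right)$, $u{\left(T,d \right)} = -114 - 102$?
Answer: $\frac{1}{360} \approx 0.0027778$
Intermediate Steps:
$u{\left(T,d \right)} = -216$
$N = 1$ ($N = \frac{\left(-1\right) \left(-5\right)}{5} = \frac{1}{5} \cdot 5 = 1$)
$I = -2$
$w{\left(m \right)} = \frac{3 m \left(-2 + m\right)}{5}$
$\frac{w{\left(N \right)}}{u{\left(312,210 \right)}} = \frac{\frac{3}{5} \cdot 1 \left(-2 + 1\right)}{-216} = \frac{3}{5} \cdot 1 \left(-1\right) \left(- \frac{1}{216}\right) = \left(- \frac{3}{5}\right) \left(- \frac{1}{216}\right) = \frac{1}{360}$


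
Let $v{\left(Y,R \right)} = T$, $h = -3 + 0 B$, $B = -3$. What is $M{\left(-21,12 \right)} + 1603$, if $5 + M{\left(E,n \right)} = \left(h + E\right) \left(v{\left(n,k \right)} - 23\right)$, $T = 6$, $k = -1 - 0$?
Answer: $2006$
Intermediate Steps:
$k = -1$ ($k = -1 + 0 = -1$)
$h = -3$ ($h = -3 + 0 \left(-3\right) = -3 + 0 = -3$)
$v{\left(Y,R \right)} = 6$
$M{\left(E,n \right)} = 46 - 17 E$ ($M{\left(E,n \right)} = -5 + \left(-3 + E\right) \left(6 - 23\right) = -5 + \left(-3 + E\right) \left(-17\right) = -5 - \left(-51 + 17 E\right) = 46 - 17 E$)
$M{\left(-21,12 \right)} + 1603 = \left(46 - -357\right) + 1603 = \left(46 + 357\right) + 1603 = 403 + 1603 = 2006$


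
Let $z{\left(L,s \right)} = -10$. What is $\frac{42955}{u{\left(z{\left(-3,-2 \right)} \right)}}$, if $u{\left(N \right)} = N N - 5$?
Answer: $\frac{8591}{19} \approx 452.16$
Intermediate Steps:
$u{\left(N \right)} = -5 + N^{2}$ ($u{\left(N \right)} = N^{2} - 5 = -5 + N^{2}$)
$\frac{42955}{u{\left(z{\left(-3,-2 \right)} \right)}} = \frac{42955}{-5 + \left(-10\right)^{2}} = \frac{42955}{-5 + 100} = \frac{42955}{95} = 42955 \cdot \frac{1}{95} = \frac{8591}{19}$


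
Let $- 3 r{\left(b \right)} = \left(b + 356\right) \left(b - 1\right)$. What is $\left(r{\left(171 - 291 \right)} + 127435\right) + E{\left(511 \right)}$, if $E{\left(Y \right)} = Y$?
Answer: $\frac{412394}{3} \approx 1.3746 \cdot 10^{5}$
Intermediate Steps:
$r{\left(b \right)} = - \frac{\left(-1 + b\right) \left(356 + b\right)}{3}$ ($r{\left(b \right)} = - \frac{\left(b + 356\right) \left(b - 1\right)}{3} = - \frac{\left(356 + b\right) \left(-1 + b\right)}{3} = - \frac{\left(-1 + b\right) \left(356 + b\right)}{3}$)
$\left(r{\left(171 - 291 \right)} + 127435\right) + E{\left(511 \right)} = \left(\left(\frac{356}{3} - \frac{355 \left(171 - 291\right)}{3} - \frac{\left(171 - 291\right)^{2}}{3}\right) + 127435\right) + 511 = \left(\left(\frac{356}{3} - -14200 - \frac{\left(-120\right)^{2}}{3}\right) + 127435\right) + 511 = \left(\left(\frac{356}{3} + 14200 - 4800\right) + 127435\right) + 511 = \left(\frac{28556}{3} + 127435\right) + 511 = \frac{410861}{3} + 511 = \frac{412394}{3}$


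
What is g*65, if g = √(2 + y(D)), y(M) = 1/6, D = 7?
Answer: 65*√78/6 ≈ 95.677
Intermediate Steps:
y(M) = ⅙
g = √78/6 (g = √(2 + ⅙) = √(13/6) = √78/6 ≈ 1.4720)
g*65 = (√78/6)*65 = 65*√78/6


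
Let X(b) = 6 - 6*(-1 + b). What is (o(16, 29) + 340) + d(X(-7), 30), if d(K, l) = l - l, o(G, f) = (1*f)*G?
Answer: 804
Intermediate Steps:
X(b) = 12 - 6*b (X(b) = 6 - (-6 + 6*b) = 6 + (6 - 6*b) = 12 - 6*b)
o(G, f) = G*f (o(G, f) = f*G = G*f)
d(K, l) = 0
(o(16, 29) + 340) + d(X(-7), 30) = (16*29 + 340) + 0 = (464 + 340) + 0 = 804 + 0 = 804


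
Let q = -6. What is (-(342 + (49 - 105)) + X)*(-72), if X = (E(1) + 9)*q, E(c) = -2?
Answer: 23616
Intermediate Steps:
X = -42 (X = (-2 + 9)*(-6) = 7*(-6) = -42)
(-(342 + (49 - 105)) + X)*(-72) = (-(342 + (49 - 105)) - 42)*(-72) = (-(342 - 56) - 42)*(-72) = (-1*286 - 42)*(-72) = (-286 - 42)*(-72) = -328*(-72) = 23616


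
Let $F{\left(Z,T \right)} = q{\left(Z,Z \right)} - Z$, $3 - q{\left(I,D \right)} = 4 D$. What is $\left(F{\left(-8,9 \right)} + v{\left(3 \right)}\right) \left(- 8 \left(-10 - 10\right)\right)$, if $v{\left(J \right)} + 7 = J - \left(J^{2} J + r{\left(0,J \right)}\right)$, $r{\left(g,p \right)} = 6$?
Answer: $960$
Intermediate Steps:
$q{\left(I,D \right)} = 3 - 4 D$
$F{\left(Z,T \right)} = 3 - 5 Z$ ($F{\left(Z,T \right)} = \left(3 - 4 Z\right) - Z = 3 - 5 Z$)
$v{\left(J \right)} = -13 + J - J^{3}$ ($v{\left(J \right)} = -7 - \left(6 - J + J^{2} J\right) = -7 - \left(6 + J^{3} - J\right) = -13 + J - J^{3}$)
$\left(F{\left(-8,9 \right)} + v{\left(3 \right)}\right) \left(- 8 \left(-10 - 10\right)\right) = \left(\left(3 - -40\right) - 37\right) \left(- 8 \left(-10 - 10\right)\right) = \left(\left(3 + 40\right) - 37\right) \left(\left(-8\right) \left(-20\right)\right) = \left(43 - 37\right) 160 = 6 \cdot 160 = 960$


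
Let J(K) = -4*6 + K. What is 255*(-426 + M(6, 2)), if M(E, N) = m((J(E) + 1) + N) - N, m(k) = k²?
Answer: -51765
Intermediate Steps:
J(K) = -24 + K
M(E, N) = (-23 + E + N)² - N (M(E, N) = (((-24 + E) + 1) + N)² - N = ((-23 + E) + N)² - N = (-23 + E + N)² - N)
255*(-426 + M(6, 2)) = 255*(-426 + ((-23 + 6 + 2)² - 1*2)) = 255*(-426 + ((-15)² - 2)) = 255*(-426 + (225 - 2)) = 255*(-426 + 223) = 255*(-203) = -51765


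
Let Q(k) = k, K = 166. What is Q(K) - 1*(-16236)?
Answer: 16402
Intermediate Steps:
Q(K) - 1*(-16236) = 166 - 1*(-16236) = 166 + 16236 = 16402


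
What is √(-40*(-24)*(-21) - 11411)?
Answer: I*√31571 ≈ 177.68*I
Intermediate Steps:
√(-40*(-24)*(-21) - 11411) = √(960*(-21) - 11411) = √(-20160 - 11411) = √(-31571) = I*√31571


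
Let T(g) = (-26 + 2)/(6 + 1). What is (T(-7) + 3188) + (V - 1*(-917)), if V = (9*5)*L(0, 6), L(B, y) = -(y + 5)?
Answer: 25246/7 ≈ 3606.6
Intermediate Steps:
L(B, y) = -5 - y (L(B, y) = -(5 + y) = -5 - y)
V = -495 (V = (9*5)*(-5 - 1*6) = 45*(-5 - 6) = 45*(-11) = -495)
T(g) = -24/7
(T(-7) + 3188) + (V - 1*(-917)) = (-24/7 + 3188) + (-495 - 1*(-917)) = 22292/7 + (-495 + 917) = 22292/7 + 422 = 25246/7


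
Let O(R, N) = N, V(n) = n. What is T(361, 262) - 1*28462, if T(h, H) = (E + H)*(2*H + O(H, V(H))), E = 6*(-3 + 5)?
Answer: 186902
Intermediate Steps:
E = 12 (E = 6*2 = 12)
T(h, H) = 3*H*(12 + H) (T(h, H) = (12 + H)*(2*H + H) = (12 + H)*(3*H) = 3*H*(12 + H))
T(361, 262) - 1*28462 = 3*262*(12 + 262) - 1*28462 = 3*262*274 - 28462 = 215364 - 28462 = 186902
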